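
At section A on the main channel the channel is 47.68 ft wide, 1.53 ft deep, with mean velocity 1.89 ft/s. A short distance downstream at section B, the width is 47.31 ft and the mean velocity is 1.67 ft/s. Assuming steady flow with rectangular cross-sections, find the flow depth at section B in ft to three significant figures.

1.75 ft

Q = A₁V₁ = (47.68×1.53) × 1.89 = 137.9 ft³/s
d₂ = Q/(b₂ V₂) = 137.9/(47.31×1.67) = 1.745 ft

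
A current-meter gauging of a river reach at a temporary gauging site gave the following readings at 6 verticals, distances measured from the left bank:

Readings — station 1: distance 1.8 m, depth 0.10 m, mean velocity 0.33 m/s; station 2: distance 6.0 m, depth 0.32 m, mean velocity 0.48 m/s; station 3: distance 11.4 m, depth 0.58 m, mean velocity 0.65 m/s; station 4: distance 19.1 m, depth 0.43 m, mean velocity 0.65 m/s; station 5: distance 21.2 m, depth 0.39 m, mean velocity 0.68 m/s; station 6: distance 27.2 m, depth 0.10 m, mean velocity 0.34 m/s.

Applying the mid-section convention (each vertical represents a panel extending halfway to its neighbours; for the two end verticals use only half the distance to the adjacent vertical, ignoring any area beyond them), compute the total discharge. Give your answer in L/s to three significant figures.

w_1 = (6.0 − 1.8)/2 = 2.1 m; q_1 = 0.33 × 0.10 × 2.1 = 0.06930 m³/s
w_2 = (11.4 − 1.8)/2 = 4.8 m; q_2 = 0.48 × 0.32 × 4.8 = 0.7373 m³/s
w_3 = (19.1 − 6.0)/2 = 6.55 m; q_3 = 0.65 × 0.58 × 6.55 = 2.469 m³/s
w_4 = (21.2 − 11.4)/2 = 4.9 m; q_4 = 0.65 × 0.43 × 4.9 = 1.370 m³/s
w_5 = (27.2 − 19.1)/2 = 4.05 m; q_5 = 0.68 × 0.39 × 4.05 = 1.074 m³/s
w_6 = (27.2 − 21.2)/2 = 3 m; q_6 = 0.34 × 0.10 × 3 = 0.1020 m³/s
Q = Σ qᵢ = 5.822 m³/s
= 5.822 × 1000 = 5822 L/s

5820 L/s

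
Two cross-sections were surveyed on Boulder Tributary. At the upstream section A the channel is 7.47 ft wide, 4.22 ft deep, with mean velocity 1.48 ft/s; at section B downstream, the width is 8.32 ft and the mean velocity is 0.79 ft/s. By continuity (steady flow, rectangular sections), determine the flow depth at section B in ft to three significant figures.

7.10 ft

Q = A₁V₁ = (7.47×4.22) × 1.48 = 46.65 ft³/s
d₂ = Q/(b₂ V₂) = 46.65/(8.32×0.79) = 7.098 ft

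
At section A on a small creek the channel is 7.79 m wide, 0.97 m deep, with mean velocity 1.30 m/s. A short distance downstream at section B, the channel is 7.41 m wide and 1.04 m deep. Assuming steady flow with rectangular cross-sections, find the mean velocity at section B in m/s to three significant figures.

Q = A₁V₁ = (7.79×0.97) × 1.30 = 9.823 m³/s
A₂ = 7.41 × 1.04 = 7.706 m²
V₂ = Q/A₂ = 9.823/7.706 = 1.275 m/s

1.27 m/s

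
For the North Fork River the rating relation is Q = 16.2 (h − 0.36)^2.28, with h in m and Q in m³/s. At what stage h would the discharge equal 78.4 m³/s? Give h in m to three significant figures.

h − h₀ = (Q/C)^(1/b) = (78.4/16.2)^(1/2.28) = 1.997 m
h = 0.36 + 1.997 = 2.357 m

2.36 m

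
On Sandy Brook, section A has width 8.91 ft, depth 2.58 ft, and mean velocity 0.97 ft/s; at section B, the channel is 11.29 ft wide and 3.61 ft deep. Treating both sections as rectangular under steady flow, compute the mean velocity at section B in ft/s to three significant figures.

0.547 ft/s

Q = A₁V₁ = (8.91×2.58) × 0.97 = 22.30 ft³/s
A₂ = 11.29 × 3.61 = 40.76 ft²
V₂ = Q/A₂ = 22.30/40.76 = 0.5471 ft/s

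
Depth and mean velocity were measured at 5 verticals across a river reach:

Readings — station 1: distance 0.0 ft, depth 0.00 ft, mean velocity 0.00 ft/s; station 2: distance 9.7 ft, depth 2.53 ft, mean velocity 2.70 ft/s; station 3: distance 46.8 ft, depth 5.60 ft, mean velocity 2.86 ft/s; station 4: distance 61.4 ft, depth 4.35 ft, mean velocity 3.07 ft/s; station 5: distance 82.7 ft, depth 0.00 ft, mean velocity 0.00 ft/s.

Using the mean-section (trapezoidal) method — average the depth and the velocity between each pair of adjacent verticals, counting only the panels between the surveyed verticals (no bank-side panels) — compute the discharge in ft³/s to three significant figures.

722 ft³/s

Panel 1-2: Δb = 9.7 ft, d̄ = (0.00+2.53)/2 = 1.265, v̄ = (0.00+2.70)/2 = 1.35 → q = 9.7×1.265×1.35 = 16.57 ft³/s
Panel 2-3: Δb = 37.1 ft, d̄ = (2.53+5.60)/2 = 4.065, v̄ = (2.70+2.86)/2 = 2.78 → q = 37.1×4.065×2.78 = 419.3 ft³/s
Panel 3-4: Δb = 14.6 ft, d̄ = (5.60+4.35)/2 = 4.975, v̄ = (2.86+3.07)/2 = 2.965 → q = 14.6×4.975×2.965 = 215.4 ft³/s
Panel 4-5: Δb = 21.3 ft, d̄ = (4.35+0.00)/2 = 2.175, v̄ = (3.07+0.00)/2 = 1.535 → q = 21.3×2.175×1.535 = 71.11 ft³/s
Q = Σ q = 722.3 ft³/s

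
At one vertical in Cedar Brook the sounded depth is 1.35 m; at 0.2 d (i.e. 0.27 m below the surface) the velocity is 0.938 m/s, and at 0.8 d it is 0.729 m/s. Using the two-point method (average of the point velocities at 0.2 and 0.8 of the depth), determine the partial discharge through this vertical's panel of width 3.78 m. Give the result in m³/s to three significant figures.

v̄ = (0.938 + 0.729) / 2 = 0.8335 m/s
q = v̄ × d × w = 0.8335 × 1.35 × 3.78 = 4.253 m³/s

4.25 m³/s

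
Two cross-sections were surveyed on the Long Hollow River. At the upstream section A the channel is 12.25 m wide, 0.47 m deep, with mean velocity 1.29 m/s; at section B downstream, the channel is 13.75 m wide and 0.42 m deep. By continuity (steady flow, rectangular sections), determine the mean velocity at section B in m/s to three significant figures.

Q = A₁V₁ = (12.25×0.47) × 1.29 = 7.427 m³/s
A₂ = 13.75 × 0.42 = 5.775 m²
V₂ = Q/A₂ = 7.427/5.775 = 1.286 m/s

1.29 m/s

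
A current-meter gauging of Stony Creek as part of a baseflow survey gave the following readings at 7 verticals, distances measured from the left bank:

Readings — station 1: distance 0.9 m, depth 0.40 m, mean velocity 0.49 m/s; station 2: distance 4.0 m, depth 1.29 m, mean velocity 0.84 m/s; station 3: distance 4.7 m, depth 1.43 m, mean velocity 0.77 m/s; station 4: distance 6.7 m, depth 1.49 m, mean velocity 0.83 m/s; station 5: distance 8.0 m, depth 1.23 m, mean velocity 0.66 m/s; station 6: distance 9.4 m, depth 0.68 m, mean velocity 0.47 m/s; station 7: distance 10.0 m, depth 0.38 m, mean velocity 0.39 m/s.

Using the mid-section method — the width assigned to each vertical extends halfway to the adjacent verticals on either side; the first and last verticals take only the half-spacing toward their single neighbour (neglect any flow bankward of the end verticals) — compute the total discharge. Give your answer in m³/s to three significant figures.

7.35 m³/s

w_1 = (4.0 − 0.9)/2 = 1.55 m; q_1 = 0.49 × 0.40 × 1.55 = 0.3038 m³/s
w_2 = (4.7 − 0.9)/2 = 1.9 m; q_2 = 0.84 × 1.29 × 1.9 = 2.059 m³/s
w_3 = (6.7 − 4.0)/2 = 1.35 m; q_3 = 0.77 × 1.43 × 1.35 = 1.486 m³/s
w_4 = (8.0 − 4.7)/2 = 1.65 m; q_4 = 0.83 × 1.49 × 1.65 = 2.041 m³/s
w_5 = (9.4 − 6.7)/2 = 1.35 m; q_5 = 0.66 × 1.23 × 1.35 = 1.096 m³/s
w_6 = (10.0 − 8.0)/2 = 1 m; q_6 = 0.47 × 0.68 × 1 = 0.3196 m³/s
w_7 = (10.0 − 9.4)/2 = 0.3 m; q_7 = 0.39 × 0.38 × 0.3 = 0.04446 m³/s
Q = Σ qᵢ = 7.350 m³/s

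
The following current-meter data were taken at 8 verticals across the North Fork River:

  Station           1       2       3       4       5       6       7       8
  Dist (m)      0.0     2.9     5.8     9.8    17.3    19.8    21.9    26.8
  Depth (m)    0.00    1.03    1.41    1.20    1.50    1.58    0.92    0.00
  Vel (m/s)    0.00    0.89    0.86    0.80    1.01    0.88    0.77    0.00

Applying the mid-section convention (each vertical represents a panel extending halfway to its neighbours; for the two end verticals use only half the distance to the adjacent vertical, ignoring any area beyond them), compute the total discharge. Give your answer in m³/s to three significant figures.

w_2 = (5.8 − 0.0)/2 = 2.9 m; q_2 = 0.89 × 1.03 × 2.9 = 2.658 m³/s
w_3 = (9.8 − 2.9)/2 = 3.45 m; q_3 = 0.86 × 1.41 × 3.45 = 4.183 m³/s
w_4 = (17.3 − 5.8)/2 = 5.75 m; q_4 = 0.80 × 1.20 × 5.75 = 5.520 m³/s
w_5 = (19.8 − 9.8)/2 = 5 m; q_5 = 1.01 × 1.50 × 5 = 7.575 m³/s
w_6 = (21.9 − 17.3)/2 = 2.3 m; q_6 = 0.88 × 1.58 × 2.3 = 3.198 m³/s
w_7 = (26.8 − 19.8)/2 = 3.5 m; q_7 = 0.77 × 0.92 × 3.5 = 2.479 m³/s
Stations 1, 8 contribute zero (depth or velocity is 0).
Q = Σ qᵢ = 25.61 m³/s

25.6 m³/s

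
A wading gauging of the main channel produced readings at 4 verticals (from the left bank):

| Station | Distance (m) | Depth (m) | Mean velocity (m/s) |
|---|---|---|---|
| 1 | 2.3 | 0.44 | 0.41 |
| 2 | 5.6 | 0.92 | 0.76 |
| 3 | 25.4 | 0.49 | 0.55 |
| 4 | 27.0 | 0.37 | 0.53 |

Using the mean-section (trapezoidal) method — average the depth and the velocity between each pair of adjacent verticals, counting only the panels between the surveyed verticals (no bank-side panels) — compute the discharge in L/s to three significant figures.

Panel 1-2: Δb = 3.3 m, d̄ = (0.44+0.92)/2 = 0.68, v̄ = (0.41+0.76)/2 = 0.585 → q = 3.3×0.68×0.585 = 1.313 m³/s
Panel 2-3: Δb = 19.8 m, d̄ = (0.92+0.49)/2 = 0.705, v̄ = (0.76+0.55)/2 = 0.655 → q = 19.8×0.705×0.655 = 9.143 m³/s
Panel 3-4: Δb = 1.6 m, d̄ = (0.49+0.37)/2 = 0.43, v̄ = (0.55+0.53)/2 = 0.54 → q = 1.6×0.43×0.54 = 0.3715 m³/s
Q = Σ q = 10.83 m³/s
= 10.83 × 1000 = 10830 L/s

10800 L/s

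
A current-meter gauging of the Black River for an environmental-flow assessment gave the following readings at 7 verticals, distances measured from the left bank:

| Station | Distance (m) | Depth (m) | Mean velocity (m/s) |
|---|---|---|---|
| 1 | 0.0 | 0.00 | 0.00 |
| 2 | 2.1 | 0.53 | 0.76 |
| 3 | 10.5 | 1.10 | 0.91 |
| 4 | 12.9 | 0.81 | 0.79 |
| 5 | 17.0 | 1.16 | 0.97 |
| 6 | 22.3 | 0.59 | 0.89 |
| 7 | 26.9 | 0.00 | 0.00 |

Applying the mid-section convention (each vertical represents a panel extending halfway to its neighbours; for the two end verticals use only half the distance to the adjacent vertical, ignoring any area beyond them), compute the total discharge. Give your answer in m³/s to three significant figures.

17.5 m³/s

w_2 = (10.5 − 0.0)/2 = 5.25 m; q_2 = 0.76 × 0.53 × 5.25 = 2.115 m³/s
w_3 = (12.9 − 2.1)/2 = 5.4 m; q_3 = 0.91 × 1.10 × 5.4 = 5.405 m³/s
w_4 = (17.0 − 10.5)/2 = 3.25 m; q_4 = 0.79 × 0.81 × 3.25 = 2.080 m³/s
w_5 = (22.3 − 12.9)/2 = 4.7 m; q_5 = 0.97 × 1.16 × 4.7 = 5.288 m³/s
w_6 = (26.9 − 17.0)/2 = 4.95 m; q_6 = 0.89 × 0.59 × 4.95 = 2.599 m³/s
Stations 1, 7 contribute zero (depth or velocity is 0).
Q = Σ qᵢ = 17.49 m³/s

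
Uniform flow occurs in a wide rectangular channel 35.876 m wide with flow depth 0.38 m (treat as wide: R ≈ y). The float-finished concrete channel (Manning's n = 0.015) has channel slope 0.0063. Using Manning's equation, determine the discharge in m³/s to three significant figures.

A = b·y = 35.876 × 0.38 = 13.63 m²
Wide channel: R ≈ y = 0.38 m
Q = (1/n)·A·R^(2/3)·S^(1/2) = (1/0.015) × 13.63 × 0.3800^(2/3) × 0.0063^(1/2) = 37.85 m³/s

37.8 m³/s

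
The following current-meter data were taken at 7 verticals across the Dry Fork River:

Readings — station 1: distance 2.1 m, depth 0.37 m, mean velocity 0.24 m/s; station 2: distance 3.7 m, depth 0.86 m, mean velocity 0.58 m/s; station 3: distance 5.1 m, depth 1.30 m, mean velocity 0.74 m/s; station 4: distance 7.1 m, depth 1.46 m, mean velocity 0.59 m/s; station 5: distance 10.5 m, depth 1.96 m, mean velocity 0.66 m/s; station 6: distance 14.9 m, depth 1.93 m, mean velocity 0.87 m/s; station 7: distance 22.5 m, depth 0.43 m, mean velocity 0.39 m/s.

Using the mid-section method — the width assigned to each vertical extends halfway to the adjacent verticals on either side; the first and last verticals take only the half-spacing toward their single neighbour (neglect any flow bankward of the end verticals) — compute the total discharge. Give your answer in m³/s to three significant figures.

w_1 = (3.7 − 2.1)/2 = 0.8 m; q_1 = 0.24 × 0.37 × 0.8 = 0.07104 m³/s
w_2 = (5.1 − 2.1)/2 = 1.5 m; q_2 = 0.58 × 0.86 × 1.5 = 0.7482 m³/s
w_3 = (7.1 − 3.7)/2 = 1.7 m; q_3 = 0.74 × 1.30 × 1.7 = 1.635 m³/s
w_4 = (10.5 − 5.1)/2 = 2.7 m; q_4 = 0.59 × 1.46 × 2.7 = 2.326 m³/s
w_5 = (14.9 − 7.1)/2 = 3.9 m; q_5 = 0.66 × 1.96 × 3.9 = 5.045 m³/s
w_6 = (22.5 − 10.5)/2 = 6 m; q_6 = 0.87 × 1.93 × 6 = 10.07 m³/s
w_7 = (22.5 − 14.9)/2 = 3.8 m; q_7 = 0.39 × 0.43 × 3.8 = 0.6373 m³/s
Q = Σ qᵢ = 20.54 m³/s

20.5 m³/s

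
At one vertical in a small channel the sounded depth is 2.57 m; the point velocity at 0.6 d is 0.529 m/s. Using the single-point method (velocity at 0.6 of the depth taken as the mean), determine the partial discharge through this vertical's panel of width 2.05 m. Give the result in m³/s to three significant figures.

v̄ = v₀.₆ = 0.529 m/s
q = v̄ × d × w = 0.5290 × 2.57 × 2.05 = 2.787 m³/s

2.79 m³/s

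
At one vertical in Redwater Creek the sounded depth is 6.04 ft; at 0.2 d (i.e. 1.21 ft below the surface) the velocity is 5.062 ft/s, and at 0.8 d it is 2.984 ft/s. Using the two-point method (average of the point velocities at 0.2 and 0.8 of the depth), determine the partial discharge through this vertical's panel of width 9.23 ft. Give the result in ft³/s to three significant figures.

224 ft³/s

v̄ = (5.062 + 2.984) / 2 = 4.023 ft/s
q = v̄ × d × w = 4.023 × 6.04 × 9.23 = 224.3 ft³/s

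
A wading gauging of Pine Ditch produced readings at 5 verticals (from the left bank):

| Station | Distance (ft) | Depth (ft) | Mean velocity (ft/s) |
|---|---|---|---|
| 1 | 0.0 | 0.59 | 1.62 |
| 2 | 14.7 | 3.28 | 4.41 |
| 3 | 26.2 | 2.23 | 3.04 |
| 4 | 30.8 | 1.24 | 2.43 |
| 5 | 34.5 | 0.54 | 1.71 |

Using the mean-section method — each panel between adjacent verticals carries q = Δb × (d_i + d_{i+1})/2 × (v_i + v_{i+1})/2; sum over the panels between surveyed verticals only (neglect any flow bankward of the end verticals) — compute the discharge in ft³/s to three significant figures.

232 ft³/s

Panel 1-2: Δb = 14.7 ft, d̄ = (0.59+3.28)/2 = 1.935, v̄ = (1.62+4.41)/2 = 3.015 → q = 14.7×1.935×3.015 = 85.76 ft³/s
Panel 2-3: Δb = 11.5 ft, d̄ = (3.28+2.23)/2 = 2.755, v̄ = (4.41+3.04)/2 = 3.725 → q = 11.5×2.755×3.725 = 118.0 ft³/s
Panel 3-4: Δb = 4.6 ft, d̄ = (2.23+1.24)/2 = 1.735, v̄ = (3.04+2.43)/2 = 2.735 → q = 4.6×1.735×2.735 = 21.83 ft³/s
Panel 4-5: Δb = 3.7 ft, d̄ = (1.24+0.54)/2 = 0.89, v̄ = (2.43+1.71)/2 = 2.07 → q = 3.7×0.89×2.07 = 6.817 ft³/s
Q = Σ q = 232.4 ft³/s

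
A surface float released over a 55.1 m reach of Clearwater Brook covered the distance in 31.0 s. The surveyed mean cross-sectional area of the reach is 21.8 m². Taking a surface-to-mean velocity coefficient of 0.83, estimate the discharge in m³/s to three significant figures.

v_surface = L / t̄ = 55.1 / 31 = 1.777 m/s
v_mean = 0.83 × 1.777 = 1.475 m/s
Q = A × v_mean = 21.8 × 1.475 = 32.16 m³/s

32.2 m³/s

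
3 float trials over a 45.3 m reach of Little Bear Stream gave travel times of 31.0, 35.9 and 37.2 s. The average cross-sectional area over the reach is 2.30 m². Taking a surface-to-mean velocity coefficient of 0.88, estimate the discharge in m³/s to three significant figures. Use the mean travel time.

2.64 m³/s

t̄ = (31.0 + 35.9 + 37.2) / 3 = 34.7 s
v_surface = L / t̄ = 45.3 / 34.7 = 1.305 m/s
v_mean = 0.88 × 1.305 = 1.149 m/s
Q = A × v_mean = 2.30 × 1.149 = 2.642 m³/s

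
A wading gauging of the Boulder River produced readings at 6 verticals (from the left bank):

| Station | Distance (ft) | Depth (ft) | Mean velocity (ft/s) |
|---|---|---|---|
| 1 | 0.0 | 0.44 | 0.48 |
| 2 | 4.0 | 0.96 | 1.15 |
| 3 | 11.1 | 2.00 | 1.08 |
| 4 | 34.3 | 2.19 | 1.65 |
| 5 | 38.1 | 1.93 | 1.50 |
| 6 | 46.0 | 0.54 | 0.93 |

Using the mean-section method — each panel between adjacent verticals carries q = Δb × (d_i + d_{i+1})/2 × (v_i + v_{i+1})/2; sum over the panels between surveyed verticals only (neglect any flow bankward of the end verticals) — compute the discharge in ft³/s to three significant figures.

105 ft³/s

Panel 1-2: Δb = 4 ft, d̄ = (0.44+0.96)/2 = 0.7, v̄ = (0.48+1.15)/2 = 0.815 → q = 4×0.7×0.815 = 2.282 ft³/s
Panel 2-3: Δb = 7.1 ft, d̄ = (0.96+2.00)/2 = 1.48, v̄ = (1.15+1.08)/2 = 1.115 → q = 7.1×1.48×1.115 = 11.72 ft³/s
Panel 3-4: Δb = 23.2 ft, d̄ = (2.00+2.19)/2 = 2.095, v̄ = (1.08+1.65)/2 = 1.365 → q = 23.2×2.095×1.365 = 66.34 ft³/s
Panel 4-5: Δb = 3.8 ft, d̄ = (2.19+1.93)/2 = 2.06, v̄ = (1.65+1.50)/2 = 1.575 → q = 3.8×2.06×1.575 = 12.33 ft³/s
Panel 5-6: Δb = 7.9 ft, d̄ = (1.93+0.54)/2 = 1.235, v̄ = (1.50+0.93)/2 = 1.215 → q = 7.9×1.235×1.215 = 11.85 ft³/s
Q = Σ q = 104.5 ft³/s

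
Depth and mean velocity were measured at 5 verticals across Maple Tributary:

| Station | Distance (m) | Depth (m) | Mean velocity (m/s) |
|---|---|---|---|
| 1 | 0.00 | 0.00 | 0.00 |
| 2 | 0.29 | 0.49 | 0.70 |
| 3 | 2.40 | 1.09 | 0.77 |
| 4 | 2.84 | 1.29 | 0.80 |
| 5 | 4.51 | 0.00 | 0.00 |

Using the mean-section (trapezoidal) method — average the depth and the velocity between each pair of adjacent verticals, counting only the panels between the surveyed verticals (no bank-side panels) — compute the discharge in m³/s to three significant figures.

Panel 1-2: Δb = 0.29 m, d̄ = (0.00+0.49)/2 = 0.245, v̄ = (0.00+0.70)/2 = 0.35 → q = 0.29×0.245×0.35 = 0.02487 m³/s
Panel 2-3: Δb = 2.11 m, d̄ = (0.49+1.09)/2 = 0.79, v̄ = (0.70+0.77)/2 = 0.735 → q = 2.11×0.79×0.735 = 1.225 m³/s
Panel 3-4: Δb = 0.44 m, d̄ = (1.09+1.29)/2 = 1.19, v̄ = (0.77+0.80)/2 = 0.785 → q = 0.44×1.19×0.785 = 0.4110 m³/s
Panel 4-5: Δb = 1.67 m, d̄ = (1.29+0.00)/2 = 0.645, v̄ = (0.80+0.00)/2 = 0.4 → q = 1.67×0.645×0.4 = 0.4309 m³/s
Q = Σ q = 2.092 m³/s

2.09 m³/s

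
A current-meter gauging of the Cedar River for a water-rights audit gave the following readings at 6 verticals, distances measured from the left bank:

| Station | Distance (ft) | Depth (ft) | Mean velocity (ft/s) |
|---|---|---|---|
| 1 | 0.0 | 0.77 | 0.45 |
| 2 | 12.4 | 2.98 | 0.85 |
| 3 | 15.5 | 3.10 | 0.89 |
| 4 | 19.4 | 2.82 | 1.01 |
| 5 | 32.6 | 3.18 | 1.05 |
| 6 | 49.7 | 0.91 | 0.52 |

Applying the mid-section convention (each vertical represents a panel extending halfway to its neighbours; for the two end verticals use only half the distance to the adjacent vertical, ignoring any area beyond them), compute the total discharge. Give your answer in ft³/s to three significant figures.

w_1 = (12.4 − 0.0)/2 = 6.2 ft; q_1 = 0.45 × 0.77 × 6.2 = 2.148 ft³/s
w_2 = (15.5 − 0.0)/2 = 7.75 ft; q_2 = 0.85 × 2.98 × 7.75 = 19.63 ft³/s
w_3 = (19.4 − 12.4)/2 = 3.5 ft; q_3 = 0.89 × 3.10 × 3.5 = 9.657 ft³/s
w_4 = (32.6 − 15.5)/2 = 8.55 ft; q_4 = 1.01 × 2.82 × 8.55 = 24.35 ft³/s
w_5 = (49.7 − 19.4)/2 = 15.15 ft; q_5 = 1.05 × 3.18 × 15.15 = 50.59 ft³/s
w_6 = (49.7 − 32.6)/2 = 8.55 ft; q_6 = 0.52 × 0.91 × 8.55 = 4.046 ft³/s
Q = Σ qᵢ = 110.4 ft³/s

110 ft³/s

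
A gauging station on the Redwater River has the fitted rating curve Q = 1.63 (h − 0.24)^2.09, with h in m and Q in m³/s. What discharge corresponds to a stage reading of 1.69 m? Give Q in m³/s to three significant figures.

Q = 1.63 × (1.69 − 0.24)^2.09 = 1.63 × 1.45^2.09 = 3.544 m³/s

3.54 m³/s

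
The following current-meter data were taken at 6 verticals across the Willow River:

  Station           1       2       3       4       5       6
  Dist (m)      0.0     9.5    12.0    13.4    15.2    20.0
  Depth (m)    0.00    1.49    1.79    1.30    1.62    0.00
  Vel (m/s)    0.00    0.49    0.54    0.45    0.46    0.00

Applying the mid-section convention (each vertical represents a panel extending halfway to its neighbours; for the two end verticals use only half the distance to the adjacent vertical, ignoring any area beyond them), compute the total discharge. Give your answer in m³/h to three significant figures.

w_2 = (12.0 − 0.0)/2 = 6 m; q_2 = 0.49 × 1.49 × 6 = 4.381 m³/s
w_3 = (13.4 − 9.5)/2 = 1.95 m; q_3 = 0.54 × 1.79 × 1.95 = 1.885 m³/s
w_4 = (15.2 − 12.0)/2 = 1.6 m; q_4 = 0.45 × 1.30 × 1.6 = 0.9360 m³/s
w_5 = (20.0 − 13.4)/2 = 3.3 m; q_5 = 0.46 × 1.62 × 3.3 = 2.459 m³/s
Stations 1, 6 contribute zero (depth or velocity is 0).
Q = Σ qᵢ = 9.661 m³/s
= 9.661 × 3600 = 34780 m³/h

34800 m³/h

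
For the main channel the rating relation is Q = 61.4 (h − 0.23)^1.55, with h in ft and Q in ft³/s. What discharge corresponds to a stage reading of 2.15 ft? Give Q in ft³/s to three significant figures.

Q = 61.4 × (2.15 − 0.23)^1.55 = 61.4 × 1.92^1.55 = 168.8 ft³/s

169 ft³/s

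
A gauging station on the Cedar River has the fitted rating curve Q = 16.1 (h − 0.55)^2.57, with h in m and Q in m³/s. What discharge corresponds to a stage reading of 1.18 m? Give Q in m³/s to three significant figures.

4.91 m³/s

Q = 16.1 × (1.18 − 0.55)^2.57 = 16.1 × 0.63^2.57 = 4.911 m³/s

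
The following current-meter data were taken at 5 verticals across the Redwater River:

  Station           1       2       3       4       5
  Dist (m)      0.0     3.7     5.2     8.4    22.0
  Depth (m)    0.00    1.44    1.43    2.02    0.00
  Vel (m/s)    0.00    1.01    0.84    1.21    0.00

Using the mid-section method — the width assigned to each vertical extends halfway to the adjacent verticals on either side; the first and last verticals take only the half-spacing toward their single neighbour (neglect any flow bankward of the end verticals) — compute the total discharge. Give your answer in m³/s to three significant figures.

w_2 = (5.2 − 0.0)/2 = 2.6 m; q_2 = 1.01 × 1.44 × 2.6 = 3.781 m³/s
w_3 = (8.4 − 3.7)/2 = 2.35 m; q_3 = 0.84 × 1.43 × 2.35 = 2.823 m³/s
w_4 = (22.0 − 5.2)/2 = 8.4 m; q_4 = 1.21 × 2.02 × 8.4 = 20.53 m³/s
Stations 1, 5 contribute zero (depth or velocity is 0).
Q = Σ qᵢ = 27.14 m³/s

27.1 m³/s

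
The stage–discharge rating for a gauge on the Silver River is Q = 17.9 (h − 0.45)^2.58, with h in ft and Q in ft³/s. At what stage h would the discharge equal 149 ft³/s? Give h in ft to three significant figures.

2.72 ft

h − h₀ = (Q/C)^(1/b) = (149/17.9)^(1/2.58) = 2.274 ft
h = 0.45 + 2.274 = 2.724 ft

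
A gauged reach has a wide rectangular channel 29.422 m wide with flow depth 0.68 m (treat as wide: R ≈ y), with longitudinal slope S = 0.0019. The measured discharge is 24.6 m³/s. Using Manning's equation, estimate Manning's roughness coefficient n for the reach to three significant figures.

0.0274

A = b·y = 29.422 × 0.68 = 20.01 m²
Wide channel: R ≈ y = 0.68 m
n = (1/Q)·A·R^(2/3)·S^(1/2) = (1/24.6) × 20.01 × 0.7733 × 0.04359 = 0.02741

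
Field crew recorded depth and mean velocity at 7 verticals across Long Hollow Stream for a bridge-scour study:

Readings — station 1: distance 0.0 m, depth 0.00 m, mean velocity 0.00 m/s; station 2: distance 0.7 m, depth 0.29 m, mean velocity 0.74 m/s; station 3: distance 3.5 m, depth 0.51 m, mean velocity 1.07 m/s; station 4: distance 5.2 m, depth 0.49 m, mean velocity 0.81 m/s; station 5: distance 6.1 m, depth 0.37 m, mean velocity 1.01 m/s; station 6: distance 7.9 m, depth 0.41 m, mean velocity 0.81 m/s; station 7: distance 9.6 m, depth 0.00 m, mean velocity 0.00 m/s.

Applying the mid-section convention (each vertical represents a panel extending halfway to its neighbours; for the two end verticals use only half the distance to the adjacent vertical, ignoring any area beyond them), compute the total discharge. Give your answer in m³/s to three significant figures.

3.21 m³/s

w_2 = (3.5 − 0.0)/2 = 1.75 m; q_2 = 0.74 × 0.29 × 1.75 = 0.3756 m³/s
w_3 = (5.2 − 0.7)/2 = 2.25 m; q_3 = 1.07 × 0.51 × 2.25 = 1.228 m³/s
w_4 = (6.1 − 3.5)/2 = 1.3 m; q_4 = 0.81 × 0.49 × 1.3 = 0.5160 m³/s
w_5 = (7.9 − 5.2)/2 = 1.35 m; q_5 = 1.01 × 0.37 × 1.35 = 0.5045 m³/s
w_6 = (9.6 − 6.1)/2 = 1.75 m; q_6 = 0.81 × 0.41 × 1.75 = 0.5812 m³/s
Stations 1, 7 contribute zero (depth or velocity is 0).
Q = Σ qᵢ = 3.205 m³/s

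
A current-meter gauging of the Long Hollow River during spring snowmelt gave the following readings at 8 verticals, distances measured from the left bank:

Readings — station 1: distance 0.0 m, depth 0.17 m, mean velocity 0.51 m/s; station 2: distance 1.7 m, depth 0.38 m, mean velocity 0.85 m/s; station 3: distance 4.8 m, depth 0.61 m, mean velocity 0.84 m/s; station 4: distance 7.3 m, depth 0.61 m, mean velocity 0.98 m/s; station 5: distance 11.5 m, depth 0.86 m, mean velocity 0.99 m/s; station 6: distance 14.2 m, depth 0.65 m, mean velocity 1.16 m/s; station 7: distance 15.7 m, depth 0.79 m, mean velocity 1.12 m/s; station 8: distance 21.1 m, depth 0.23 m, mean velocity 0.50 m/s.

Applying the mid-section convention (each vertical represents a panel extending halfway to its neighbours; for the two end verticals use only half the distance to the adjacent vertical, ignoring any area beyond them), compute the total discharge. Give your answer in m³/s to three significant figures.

w_1 = (1.7 − 0.0)/2 = 0.85 m; q_1 = 0.51 × 0.17 × 0.85 = 0.07370 m³/s
w_2 = (4.8 − 0.0)/2 = 2.4 m; q_2 = 0.85 × 0.38 × 2.4 = 0.7752 m³/s
w_3 = (7.3 − 1.7)/2 = 2.8 m; q_3 = 0.84 × 0.61 × 2.8 = 1.435 m³/s
w_4 = (11.5 − 4.8)/2 = 3.35 m; q_4 = 0.98 × 0.61 × 3.35 = 2.003 m³/s
w_5 = (14.2 − 7.3)/2 = 3.45 m; q_5 = 0.99 × 0.86 × 3.45 = 2.937 m³/s
w_6 = (15.7 − 11.5)/2 = 2.1 m; q_6 = 1.16 × 0.65 × 2.1 = 1.583 m³/s
w_7 = (21.1 − 14.2)/2 = 3.45 m; q_7 = 1.12 × 0.79 × 3.45 = 3.053 m³/s
w_8 = (21.1 − 15.7)/2 = 2.7 m; q_8 = 0.50 × 0.23 × 2.7 = 0.3105 m³/s
Q = Σ qᵢ = 12.17 m³/s

12.2 m³/s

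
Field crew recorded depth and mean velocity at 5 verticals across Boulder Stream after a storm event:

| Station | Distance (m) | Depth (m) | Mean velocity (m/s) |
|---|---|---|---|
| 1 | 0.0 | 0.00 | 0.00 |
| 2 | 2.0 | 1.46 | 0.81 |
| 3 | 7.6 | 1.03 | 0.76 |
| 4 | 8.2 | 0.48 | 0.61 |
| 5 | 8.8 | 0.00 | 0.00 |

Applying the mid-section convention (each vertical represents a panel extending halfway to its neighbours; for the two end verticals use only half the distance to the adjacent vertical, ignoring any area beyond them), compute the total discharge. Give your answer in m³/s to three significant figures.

7.10 m³/s

w_2 = (7.6 − 0.0)/2 = 3.8 m; q_2 = 0.81 × 1.46 × 3.8 = 4.494 m³/s
w_3 = (8.2 − 2.0)/2 = 3.1 m; q_3 = 0.76 × 1.03 × 3.1 = 2.427 m³/s
w_4 = (8.8 − 7.6)/2 = 0.6 m; q_4 = 0.61 × 0.48 × 0.6 = 0.1757 m³/s
Stations 1, 5 contribute zero (depth or velocity is 0).
Q = Σ qᵢ = 7.096 m³/s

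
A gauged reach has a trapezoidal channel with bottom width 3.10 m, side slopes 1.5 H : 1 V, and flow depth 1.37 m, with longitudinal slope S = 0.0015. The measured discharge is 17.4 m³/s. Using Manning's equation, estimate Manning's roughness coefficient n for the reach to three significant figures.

A = (b + z·y)·y = (3.10 + 1.5×1.37)×1.37 = 7.062 m²
P = b + 2y√(1+z²) = 3.10 + 2×1.37×√(1+1.5²) = 8.040 m
R = A/P = 7.062/8.040 = 0.8784 m
n = (1/Q)·A·R^(2/3)·S^(1/2) = (1/17.4) × 7.062 × 0.9172 × 0.03873 = 0.01442

0.0144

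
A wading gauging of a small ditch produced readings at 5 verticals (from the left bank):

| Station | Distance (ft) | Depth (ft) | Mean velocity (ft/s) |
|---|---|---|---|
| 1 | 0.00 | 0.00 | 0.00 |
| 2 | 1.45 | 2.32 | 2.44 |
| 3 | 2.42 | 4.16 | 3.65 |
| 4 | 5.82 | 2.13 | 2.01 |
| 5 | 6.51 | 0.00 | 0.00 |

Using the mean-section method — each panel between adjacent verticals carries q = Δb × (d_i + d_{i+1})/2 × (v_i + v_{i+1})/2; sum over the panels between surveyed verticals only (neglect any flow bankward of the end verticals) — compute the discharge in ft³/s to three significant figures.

Panel 1-2: Δb = 1.45 ft, d̄ = (0.00+2.32)/2 = 1.16, v̄ = (0.00+2.44)/2 = 1.22 → q = 1.45×1.16×1.22 = 2.052 ft³/s
Panel 2-3: Δb = 0.97 ft, d̄ = (2.32+4.16)/2 = 3.24, v̄ = (2.44+3.65)/2 = 3.045 → q = 0.97×3.24×3.045 = 9.570 ft³/s
Panel 3-4: Δb = 3.4 ft, d̄ = (4.16+2.13)/2 = 3.145, v̄ = (3.65+2.01)/2 = 2.83 → q = 3.4×3.145×2.83 = 30.26 ft³/s
Panel 4-5: Δb = 0.69 ft, d̄ = (2.13+0.00)/2 = 1.065, v̄ = (2.01+0.00)/2 = 1.005 → q = 0.69×1.065×1.005 = 0.7385 ft³/s
Q = Σ q = 42.62 ft³/s

42.6 ft³/s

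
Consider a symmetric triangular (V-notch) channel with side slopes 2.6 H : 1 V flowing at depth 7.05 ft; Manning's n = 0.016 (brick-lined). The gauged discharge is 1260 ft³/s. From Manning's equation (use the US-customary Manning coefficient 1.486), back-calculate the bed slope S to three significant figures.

0.00225

A = z·y² = 2.6×7.05² = 129.2 ft²
P = 2y√(1+z²) = 2×7.05×√(1+2.6²) = 39.28 ft
R = A/P = 129.2/39.28 = 3.290 ft
S = (Q·n / (1.486·A·R^(2/3)))² = (1260×0.016 / (1.486×129.2×2.212))² = 0.002252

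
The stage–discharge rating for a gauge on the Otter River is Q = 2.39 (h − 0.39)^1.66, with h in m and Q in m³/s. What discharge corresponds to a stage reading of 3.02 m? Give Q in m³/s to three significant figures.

11.9 m³/s

Q = 2.39 × (3.02 − 0.39)^1.66 = 2.39 × 2.63^1.66 = 11.90 m³/s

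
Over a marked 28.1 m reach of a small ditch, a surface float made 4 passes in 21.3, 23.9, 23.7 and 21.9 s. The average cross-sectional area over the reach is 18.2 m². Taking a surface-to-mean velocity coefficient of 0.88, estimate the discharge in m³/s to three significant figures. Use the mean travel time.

t̄ = (21.3 + 23.9 + 23.7 + 21.9) / 4 = 22.7 s
v_surface = L / t̄ = 28.1 / 22.7 = 1.238 m/s
v_mean = 0.88 × 1.238 = 1.089 m/s
Q = A × v_mean = 18.2 × 1.089 = 19.83 m³/s

19.8 m³/s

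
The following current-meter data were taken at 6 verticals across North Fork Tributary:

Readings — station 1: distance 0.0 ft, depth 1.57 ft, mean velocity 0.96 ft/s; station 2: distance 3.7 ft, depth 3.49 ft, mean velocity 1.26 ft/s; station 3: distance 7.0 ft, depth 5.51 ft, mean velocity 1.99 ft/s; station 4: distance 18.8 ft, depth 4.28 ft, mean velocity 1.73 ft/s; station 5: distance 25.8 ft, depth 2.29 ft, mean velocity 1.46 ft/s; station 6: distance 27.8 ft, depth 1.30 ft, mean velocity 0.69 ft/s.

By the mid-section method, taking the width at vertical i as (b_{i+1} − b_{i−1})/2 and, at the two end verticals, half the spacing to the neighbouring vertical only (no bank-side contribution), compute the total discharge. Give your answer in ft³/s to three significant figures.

187 ft³/s

w_1 = (3.7 − 0.0)/2 = 1.85 ft; q_1 = 0.96 × 1.57 × 1.85 = 2.788 ft³/s
w_2 = (7.0 − 0.0)/2 = 3.5 ft; q_2 = 1.26 × 3.49 × 3.5 = 15.39 ft³/s
w_3 = (18.8 − 3.7)/2 = 7.55 ft; q_3 = 1.99 × 5.51 × 7.55 = 82.78 ft³/s
w_4 = (25.8 − 7.0)/2 = 9.4 ft; q_4 = 1.73 × 4.28 × 9.4 = 69.60 ft³/s
w_5 = (27.8 − 18.8)/2 = 4.5 ft; q_5 = 1.46 × 2.29 × 4.5 = 15.05 ft³/s
w_6 = (27.8 − 25.8)/2 = 1 ft; q_6 = 0.69 × 1.30 × 1 = 0.8970 ft³/s
Q = Σ qᵢ = 186.5 ft³/s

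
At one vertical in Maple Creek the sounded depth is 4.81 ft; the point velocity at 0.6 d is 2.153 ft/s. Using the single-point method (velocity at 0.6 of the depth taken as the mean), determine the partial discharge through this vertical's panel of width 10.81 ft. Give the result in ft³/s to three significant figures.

112 ft³/s

v̄ = v₀.₆ = 2.153 ft/s
q = v̄ × d × w = 2.153 × 4.81 × 10.81 = 111.9 ft³/s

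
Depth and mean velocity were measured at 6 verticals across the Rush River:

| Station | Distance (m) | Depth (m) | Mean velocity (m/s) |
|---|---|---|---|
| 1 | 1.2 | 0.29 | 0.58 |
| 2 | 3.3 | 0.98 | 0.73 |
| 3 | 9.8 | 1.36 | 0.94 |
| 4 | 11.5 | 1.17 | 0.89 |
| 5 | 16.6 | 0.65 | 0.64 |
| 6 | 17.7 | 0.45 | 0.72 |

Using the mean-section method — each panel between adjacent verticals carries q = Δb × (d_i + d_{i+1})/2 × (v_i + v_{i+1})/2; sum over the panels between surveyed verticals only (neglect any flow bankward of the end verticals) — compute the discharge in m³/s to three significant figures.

13.2 m³/s

Panel 1-2: Δb = 2.1 m, d̄ = (0.29+0.98)/2 = 0.635, v̄ = (0.58+0.73)/2 = 0.655 → q = 2.1×0.635×0.655 = 0.8734 m³/s
Panel 2-3: Δb = 6.5 m, d̄ = (0.98+1.36)/2 = 1.17, v̄ = (0.73+0.94)/2 = 0.835 → q = 6.5×1.17×0.835 = 6.350 m³/s
Panel 3-4: Δb = 1.7 m, d̄ = (1.36+1.17)/2 = 1.265, v̄ = (0.94+0.89)/2 = 0.915 → q = 1.7×1.265×0.915 = 1.968 m³/s
Panel 4-5: Δb = 5.1 m, d̄ = (1.17+0.65)/2 = 0.91, v̄ = (0.89+0.64)/2 = 0.765 → q = 5.1×0.91×0.765 = 3.550 m³/s
Panel 5-6: Δb = 1.1 m, d̄ = (0.65+0.45)/2 = 0.55, v̄ = (0.64+0.72)/2 = 0.68 → q = 1.1×0.55×0.68 = 0.4114 m³/s
Q = Σ q = 13.15 m³/s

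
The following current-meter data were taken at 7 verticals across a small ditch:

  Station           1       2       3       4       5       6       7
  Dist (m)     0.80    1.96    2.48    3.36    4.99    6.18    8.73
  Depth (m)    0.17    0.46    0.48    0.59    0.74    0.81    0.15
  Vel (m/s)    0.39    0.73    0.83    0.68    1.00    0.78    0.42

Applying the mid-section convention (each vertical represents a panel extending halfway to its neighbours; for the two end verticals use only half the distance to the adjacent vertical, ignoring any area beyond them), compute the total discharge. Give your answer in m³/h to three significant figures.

12300 m³/h

w_1 = (1.96 − 0.80)/2 = 0.58 m; q_1 = 0.39 × 0.17 × 0.58 = 0.03845 m³/s
w_2 = (2.48 − 0.80)/2 = 0.84 m; q_2 = 0.73 × 0.46 × 0.84 = 0.2821 m³/s
w_3 = (3.36 − 1.96)/2 = 0.7 m; q_3 = 0.83 × 0.48 × 0.7 = 0.2789 m³/s
w_4 = (4.99 − 2.48)/2 = 1.255 m; q_4 = 0.68 × 0.59 × 1.255 = 0.5035 m³/s
w_5 = (6.18 − 3.36)/2 = 1.41 m; q_5 = 1.00 × 0.74 × 1.41 = 1.043 m³/s
w_6 = (8.73 − 4.99)/2 = 1.87 m; q_6 = 0.78 × 0.81 × 1.87 = 1.181 m³/s
w_7 = (8.73 − 6.18)/2 = 1.275 m; q_7 = 0.42 × 0.15 × 1.275 = 0.08033 m³/s
Q = Σ qᵢ = 3.408 m³/s
= 3.408 × 3600 = 12270 m³/h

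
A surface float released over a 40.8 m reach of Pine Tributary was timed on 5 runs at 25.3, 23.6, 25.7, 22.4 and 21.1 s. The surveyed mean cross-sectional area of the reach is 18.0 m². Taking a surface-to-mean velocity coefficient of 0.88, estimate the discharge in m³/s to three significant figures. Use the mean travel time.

t̄ = (25.3 + 23.6 + 25.7 + 22.4 + 21.1) / 5 = 23.62 s
v_surface = L / t̄ = 40.8 / 23.62 = 1.727 m/s
v_mean = 0.88 × 1.727 = 1.520 m/s
Q = A × v_mean = 18.0 × 1.520 = 27.36 m³/s

27.4 m³/s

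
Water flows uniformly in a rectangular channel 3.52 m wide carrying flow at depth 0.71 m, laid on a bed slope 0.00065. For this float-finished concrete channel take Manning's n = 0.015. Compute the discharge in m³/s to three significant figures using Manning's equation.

A = b·y = 3.52 × 0.71 = 2.499 m²
P = b + 2y = 3.52 + 2×0.71 = 4.940 m
R = A/P = 2.499/4.940 = 0.5059 m
Q = (1/n)·A·R^(2/3)·S^(1/2) = (1/0.015) × 2.499 × 0.5059^(2/3) × 0.00065^(1/2) = 2.697 m³/s

2.70 m³/s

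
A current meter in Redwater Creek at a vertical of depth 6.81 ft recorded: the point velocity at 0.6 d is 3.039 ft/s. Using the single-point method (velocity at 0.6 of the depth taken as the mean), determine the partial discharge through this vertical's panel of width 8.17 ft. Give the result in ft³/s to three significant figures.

v̄ = v₀.₆ = 3.039 ft/s
q = v̄ × d × w = 3.039 × 6.81 × 8.17 = 169.1 ft³/s

169 ft³/s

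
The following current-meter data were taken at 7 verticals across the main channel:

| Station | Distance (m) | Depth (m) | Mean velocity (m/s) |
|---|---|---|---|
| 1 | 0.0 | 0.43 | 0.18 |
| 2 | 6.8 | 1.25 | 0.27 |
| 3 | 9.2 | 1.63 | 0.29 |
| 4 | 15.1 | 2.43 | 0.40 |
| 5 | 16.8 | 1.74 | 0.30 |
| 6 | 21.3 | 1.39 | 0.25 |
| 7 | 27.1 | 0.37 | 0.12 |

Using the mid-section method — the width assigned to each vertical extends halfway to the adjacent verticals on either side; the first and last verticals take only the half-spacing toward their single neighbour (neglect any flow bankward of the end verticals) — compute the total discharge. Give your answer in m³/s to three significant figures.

w_1 = (6.8 − 0.0)/2 = 3.4 m; q_1 = 0.18 × 0.43 × 3.4 = 0.2632 m³/s
w_2 = (9.2 − 0.0)/2 = 4.6 m; q_2 = 0.27 × 1.25 × 4.6 = 1.553 m³/s
w_3 = (15.1 − 6.8)/2 = 4.15 m; q_3 = 0.29 × 1.63 × 4.15 = 1.962 m³/s
w_4 = (16.8 − 9.2)/2 = 3.8 m; q_4 = 0.40 × 2.43 × 3.8 = 3.694 m³/s
w_5 = (21.3 − 15.1)/2 = 3.1 m; q_5 = 0.30 × 1.74 × 3.1 = 1.618 m³/s
w_6 = (27.1 − 16.8)/2 = 5.15 m; q_6 = 0.25 × 1.39 × 5.15 = 1.790 m³/s
w_7 = (27.1 − 21.3)/2 = 2.9 m; q_7 = 0.12 × 0.37 × 2.9 = 0.1288 m³/s
Q = Σ qᵢ = 11.01 m³/s

11.0 m³/s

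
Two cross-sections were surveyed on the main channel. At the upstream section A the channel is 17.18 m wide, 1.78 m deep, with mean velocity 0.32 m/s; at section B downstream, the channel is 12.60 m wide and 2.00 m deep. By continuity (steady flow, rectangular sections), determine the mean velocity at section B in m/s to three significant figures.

0.388 m/s

Q = A₁V₁ = (17.18×1.78) × 0.32 = 9.786 m³/s
A₂ = 12.60 × 2.00 = 25.20 m²
V₂ = Q/A₂ = 9.786/25.20 = 0.3883 m/s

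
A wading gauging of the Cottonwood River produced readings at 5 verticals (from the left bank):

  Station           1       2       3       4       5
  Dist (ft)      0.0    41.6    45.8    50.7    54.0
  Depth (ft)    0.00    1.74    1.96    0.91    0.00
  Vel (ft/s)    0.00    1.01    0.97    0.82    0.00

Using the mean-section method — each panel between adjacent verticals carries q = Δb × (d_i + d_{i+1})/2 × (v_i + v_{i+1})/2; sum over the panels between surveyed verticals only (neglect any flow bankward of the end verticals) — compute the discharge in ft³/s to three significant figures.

32.9 ft³/s

Panel 1-2: Δb = 41.6 ft, d̄ = (0.00+1.74)/2 = 0.87, v̄ = (0.00+1.01)/2 = 0.505 → q = 41.6×0.87×0.505 = 18.28 ft³/s
Panel 2-3: Δb = 4.2 ft, d̄ = (1.74+1.96)/2 = 1.85, v̄ = (1.01+0.97)/2 = 0.99 → q = 4.2×1.85×0.99 = 7.692 ft³/s
Panel 3-4: Δb = 4.9 ft, d̄ = (1.96+0.91)/2 = 1.435, v̄ = (0.97+0.82)/2 = 0.895 → q = 4.9×1.435×0.895 = 6.293 ft³/s
Panel 4-5: Δb = 3.3 ft, d̄ = (0.91+0.00)/2 = 0.455, v̄ = (0.82+0.00)/2 = 0.41 → q = 3.3×0.455×0.41 = 0.6156 ft³/s
Q = Σ q = 32.88 ft³/s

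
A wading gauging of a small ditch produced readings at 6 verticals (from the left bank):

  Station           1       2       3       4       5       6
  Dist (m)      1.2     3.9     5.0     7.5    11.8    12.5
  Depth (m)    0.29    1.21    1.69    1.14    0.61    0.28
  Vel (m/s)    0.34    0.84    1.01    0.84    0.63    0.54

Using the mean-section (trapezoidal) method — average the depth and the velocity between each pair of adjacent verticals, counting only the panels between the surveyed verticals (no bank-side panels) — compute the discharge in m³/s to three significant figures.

8.89 m³/s

Panel 1-2: Δb = 2.7 m, d̄ = (0.29+1.21)/2 = 0.75, v̄ = (0.34+0.84)/2 = 0.59 → q = 2.7×0.75×0.59 = 1.195 m³/s
Panel 2-3: Δb = 1.1 m, d̄ = (1.21+1.69)/2 = 1.45, v̄ = (0.84+1.01)/2 = 0.925 → q = 1.1×1.45×0.925 = 1.475 m³/s
Panel 3-4: Δb = 2.5 m, d̄ = (1.69+1.14)/2 = 1.415, v̄ = (1.01+0.84)/2 = 0.925 → q = 2.5×1.415×0.925 = 3.272 m³/s
Panel 4-5: Δb = 4.3 m, d̄ = (1.14+0.61)/2 = 0.875, v̄ = (0.84+0.63)/2 = 0.735 → q = 4.3×0.875×0.735 = 2.765 m³/s
Panel 5-6: Δb = 0.7 m, d̄ = (0.61+0.28)/2 = 0.445, v̄ = (0.63+0.54)/2 = 0.585 → q = 0.7×0.445×0.585 = 0.1822 m³/s
Q = Σ q = 8.890 m³/s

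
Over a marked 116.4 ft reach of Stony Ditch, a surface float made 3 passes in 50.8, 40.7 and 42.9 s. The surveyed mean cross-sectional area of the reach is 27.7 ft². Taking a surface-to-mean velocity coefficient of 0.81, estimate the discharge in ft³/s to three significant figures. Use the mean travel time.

58.3 ft³/s

t̄ = (50.8 + 40.7 + 42.9) / 3 = 44.8 s
v_surface = L / t̄ = 116.4 / 44.8 = 2.598 ft/s
v_mean = 0.81 × 2.598 = 2.105 ft/s
Q = A × v_mean = 27.7 × 2.105 = 58.30 ft³/s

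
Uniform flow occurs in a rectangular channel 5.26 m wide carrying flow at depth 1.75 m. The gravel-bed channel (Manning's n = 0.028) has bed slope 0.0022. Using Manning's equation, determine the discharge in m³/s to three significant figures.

15.9 m³/s

A = b·y = 5.26 × 1.75 = 9.205 m²
P = b + 2y = 5.26 + 2×1.75 = 8.760 m
R = A/P = 9.205/8.760 = 1.051 m
Q = (1/n)·A·R^(2/3)·S^(1/2) = (1/0.028) × 9.205 × 1.051^(2/3) × 0.0022^(1/2) = 15.94 m³/s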